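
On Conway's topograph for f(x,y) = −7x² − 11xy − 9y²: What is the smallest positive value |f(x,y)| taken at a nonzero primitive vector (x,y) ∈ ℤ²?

translate: b→-3 (≡11 mod 14), so (7,11,9)→(7,-3,5)
flip: (7,-3,5)→(5,3,7)
reduced (well bottom): (5,3,7) with a≤c, −a<b≤a
well minimum |f| = |-5| = 5 (negative-definite)

5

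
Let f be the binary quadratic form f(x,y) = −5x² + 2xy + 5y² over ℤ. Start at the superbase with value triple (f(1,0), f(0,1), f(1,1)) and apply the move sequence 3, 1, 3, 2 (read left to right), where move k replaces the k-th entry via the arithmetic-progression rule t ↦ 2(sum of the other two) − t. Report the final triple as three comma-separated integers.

start (-5,5,2) = (f(1,0),f(0,1),f(1,1))
replace slot 3: 2·((-5)+5) − 2 = -2 → (-5,5,-2)
replace slot 1: 2·(5+(-2)) − (-5) = 11 → (11,5,-2)
replace slot 3: 2·(11+5) − (-2) = 34 → (11,5,34)
replace slot 2: 2·(11+34) − 5 = 85 → (11,85,34)

11,85,34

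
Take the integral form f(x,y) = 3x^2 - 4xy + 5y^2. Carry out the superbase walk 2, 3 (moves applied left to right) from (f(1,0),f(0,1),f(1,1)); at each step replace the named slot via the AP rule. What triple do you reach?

start (3,5,4) = (f(1,0),f(0,1),f(1,1))
replace slot 2: 2·(3+4) − 5 = 9 → (3,9,4)
replace slot 3: 2·(3+9) − 4 = 20 → (3,9,20)

3,9,20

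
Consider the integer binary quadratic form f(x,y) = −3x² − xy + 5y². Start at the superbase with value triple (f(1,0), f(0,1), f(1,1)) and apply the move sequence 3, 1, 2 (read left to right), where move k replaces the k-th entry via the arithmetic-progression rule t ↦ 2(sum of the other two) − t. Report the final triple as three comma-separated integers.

start (-3,5,1) = (f(1,0),f(0,1),f(1,1))
replace slot 3: 2·((-3)+5) − 1 = 3 → (-3,5,3)
replace slot 1: 2·(5+3) − (-3) = 19 → (19,5,3)
replace slot 2: 2·(19+3) − 5 = 39 → (19,39,3)

19,39,3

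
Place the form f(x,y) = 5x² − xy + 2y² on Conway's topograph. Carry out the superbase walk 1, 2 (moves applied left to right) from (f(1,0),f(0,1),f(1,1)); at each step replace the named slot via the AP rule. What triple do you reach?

start (5,2,6) = (f(1,0),f(0,1),f(1,1))
replace slot 1: 2·(2+6) − 5 = 11 → (11,2,6)
replace slot 2: 2·(11+6) − 2 = 32 → (11,32,6)

11,32,6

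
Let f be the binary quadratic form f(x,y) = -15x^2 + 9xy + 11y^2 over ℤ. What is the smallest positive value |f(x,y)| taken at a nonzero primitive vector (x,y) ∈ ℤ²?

river: ρ → (11,13,-13)
river: ρ → (-13,13,11)
river: ρ → (11,9,-15)
river: ρ → (-15,21,5)
river: ρ → (5,19,-19)
river: ρ → (-19,19,5)
river: ρ → (5,21,-15)
river: ρ → (-15,9,11)
closes: descent 0, river 8
min |a| on river = 5

5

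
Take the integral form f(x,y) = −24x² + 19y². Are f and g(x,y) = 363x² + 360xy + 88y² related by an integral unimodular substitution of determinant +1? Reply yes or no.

D₁ = 1824, D₂ = 1824
river cycle of f (length 4): (19, 38, -5), (-5, 42, 3), (3, 42, -5), (-5, 38, 19)
river cycle of g (length 4): (-5, 38, 19), (19, 38, -5), (-5, 42, 3), (3, 42, -5)
cycles coincide ⇒ equivalent

yes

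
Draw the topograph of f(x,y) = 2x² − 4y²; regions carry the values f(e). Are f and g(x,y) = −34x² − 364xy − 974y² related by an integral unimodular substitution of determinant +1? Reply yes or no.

D₁ = 32, D₂ = 32
river cycle of f (length 2): (2, 4, -2), (-2, 4, 2)
river cycle of g (length 2): (2, 4, -2), (-2, 4, 2)
cycles coincide ⇒ equivalent

yes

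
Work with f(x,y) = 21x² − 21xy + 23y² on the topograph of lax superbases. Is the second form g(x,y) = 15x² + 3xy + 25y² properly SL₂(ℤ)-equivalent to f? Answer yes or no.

D₁ = -1491, D₂ = -1491
f: translate: b→21 (≡-21 mod 42), so (21,-21,23)→(21,21,23)
f: reduced (well bottom): (21,21,23) with a≤c, −a<b≤a
g: reduced (well bottom): (15,3,25) with a≤c, −a<b≤a
reduced forms (21, 21, 23) vs (15, 3, 25) ⇒ inequivalent

no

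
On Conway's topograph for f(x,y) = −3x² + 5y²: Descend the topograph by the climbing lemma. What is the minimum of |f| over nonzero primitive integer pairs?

descent: ρ → (5,0,-3)
descent: ρ → (-3,6,2)  [lands on river]
river: ρ → (2,6,-3)
closes: descent 2, river 2
min |a| on river = 2

2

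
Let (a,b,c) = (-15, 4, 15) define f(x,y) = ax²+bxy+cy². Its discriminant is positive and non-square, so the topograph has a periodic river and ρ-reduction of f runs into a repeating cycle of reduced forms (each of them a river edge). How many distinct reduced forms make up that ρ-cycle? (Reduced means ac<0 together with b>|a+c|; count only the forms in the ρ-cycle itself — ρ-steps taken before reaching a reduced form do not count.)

D = 916, ⌊√D⌋ = 30
river: ρ → (15,26,-4)
river: ρ → (-4,30,1)
river: ρ → (1,30,-4)
river: ρ → (-4,26,15)
river: ρ → (15,4,-15)
river: ρ → (-15,26,4)
river: ρ → (4,30,-1)
river: ρ → (-1,30,4)
river: ρ → (4,26,-15)
river: ρ → (-15,4,15)
ρ-cycle length = 10 (tail of 0 descent steps not counted)

10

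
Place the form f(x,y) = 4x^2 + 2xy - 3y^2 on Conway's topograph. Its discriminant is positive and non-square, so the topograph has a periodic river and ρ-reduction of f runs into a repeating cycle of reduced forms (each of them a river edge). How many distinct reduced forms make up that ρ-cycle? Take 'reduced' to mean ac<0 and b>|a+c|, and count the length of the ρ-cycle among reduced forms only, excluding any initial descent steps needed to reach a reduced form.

D = 52, ⌊√D⌋ = 7
river: ρ → (-3,4,3)
river: ρ → (3,2,-4)
river: ρ → (-4,6,1)
river: ρ → (1,6,-4)
river: ρ → (-4,2,3)
river: ρ → (3,4,-3)
river: ρ → (-3,2,4)
river: ρ → (4,6,-1)
river: ρ → (-1,6,4)
river: ρ → (4,2,-3)
ρ-cycle length = 10 (tail of 0 descent steps not counted)

10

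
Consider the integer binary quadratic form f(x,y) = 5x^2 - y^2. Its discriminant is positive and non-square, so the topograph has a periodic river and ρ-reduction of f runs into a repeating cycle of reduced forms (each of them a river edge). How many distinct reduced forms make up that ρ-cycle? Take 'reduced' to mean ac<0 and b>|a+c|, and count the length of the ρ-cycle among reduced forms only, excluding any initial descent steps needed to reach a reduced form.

D = 20, ⌊√D⌋ = 4
descent: ρ → (-1,4,1)  [lands on river]
river: ρ → (1,4,-1)
ρ-cycle length = 2 (tail of 1 descent step not counted)

2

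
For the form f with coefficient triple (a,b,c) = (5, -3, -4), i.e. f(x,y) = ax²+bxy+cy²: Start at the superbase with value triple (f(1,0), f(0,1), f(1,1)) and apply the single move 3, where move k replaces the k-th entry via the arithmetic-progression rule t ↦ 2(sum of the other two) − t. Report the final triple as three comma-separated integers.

start (5,-4,-2) = (f(1,0),f(0,1),f(1,1))
replace slot 3: 2·(5+(-4)) − (-2) = 4 → (5,-4,4)

5,-4,4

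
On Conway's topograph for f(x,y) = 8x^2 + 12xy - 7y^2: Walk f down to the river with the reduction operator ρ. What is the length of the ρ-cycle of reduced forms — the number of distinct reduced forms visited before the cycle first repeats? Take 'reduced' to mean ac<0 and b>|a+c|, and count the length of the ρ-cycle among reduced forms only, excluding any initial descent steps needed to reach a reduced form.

D = 368, ⌊√D⌋ = 19
river: ρ → (-7,16,4)
river: ρ → (4,16,-7)
river: ρ → (-7,12,8)
river: ρ → (8,4,-11)
river: ρ → (-11,18,1)
river: ρ → (1,18,-11)
river: ρ → (-11,4,8)
river: ρ → (8,12,-7)
ρ-cycle length = 8 (tail of 0 descent steps not counted)

8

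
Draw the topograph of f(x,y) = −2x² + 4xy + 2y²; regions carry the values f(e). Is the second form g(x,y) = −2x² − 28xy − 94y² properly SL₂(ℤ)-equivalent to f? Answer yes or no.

D₁ = 32, D₂ = 32
river cycle of f (length 2): (2, 4, -2), (-2, 4, 2)
river cycle of g (length 2): (-2, 4, 2), (2, 4, -2)
cycles coincide ⇒ equivalent

yes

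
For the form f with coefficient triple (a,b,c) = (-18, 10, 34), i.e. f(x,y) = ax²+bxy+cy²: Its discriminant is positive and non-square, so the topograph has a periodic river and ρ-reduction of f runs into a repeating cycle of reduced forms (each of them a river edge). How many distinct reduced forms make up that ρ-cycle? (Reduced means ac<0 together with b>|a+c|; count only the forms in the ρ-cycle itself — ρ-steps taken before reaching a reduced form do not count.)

D = 2548, ⌊√D⌋ = 50
descent: ρ → (34,-10,-18)
descent: ρ → (-18,46,6)  [lands on river]
river: ρ → (6,50,-2)
river: ρ → (-2,50,6)
river: ρ → (6,46,-18)
river: ρ → (-18,26,26)
river: ρ → (26,26,-18)
ρ-cycle length = 6 (tail of 2 descent steps not counted)

6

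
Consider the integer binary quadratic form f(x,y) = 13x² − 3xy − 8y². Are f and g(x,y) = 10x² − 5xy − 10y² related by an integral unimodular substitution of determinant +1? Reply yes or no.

D₁ = 425, D₂ = 425
river cycle of f (length 10): (-8, 19, 2), (2, 17, -17), (-17, 17, 2), (2, 19, -8), (-8, 13, 8), (8, 19, -2), (-2, 17, 17), (17, 17, -2), (-2, 19, 8), (8, 13, -8)
river cycle of g (length 6): (-10, 5, 10), (10, 15, -5), (-5, 15, 10), (10, 5, -10), (-10, 15, 5), (5, 15, -10)
cycles differ ⇒ inequivalent

no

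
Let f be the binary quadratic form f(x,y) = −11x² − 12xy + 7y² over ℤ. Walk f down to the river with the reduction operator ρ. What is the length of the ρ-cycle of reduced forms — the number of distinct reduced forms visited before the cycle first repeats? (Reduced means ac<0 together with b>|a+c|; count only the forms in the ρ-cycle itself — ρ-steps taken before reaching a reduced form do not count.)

D = 452, ⌊√D⌋ = 21
descent: ρ → (7,12,-11)  [lands on river]
river: ρ → (-11,10,8)
river: ρ → (8,6,-13)
river: ρ → (-13,20,1)
river: ρ → (1,20,-13)
river: ρ → (-13,6,8)
river: ρ → (8,10,-11)
river: ρ → (-11,12,7)
river: ρ → (7,16,-7)
river: ρ → (-7,12,11)
river: ρ → (11,10,-8)
river: ρ → (-8,6,13)
river: ρ → (13,20,-1)
river: ρ → (-1,20,13)
river: ρ → (13,6,-8)
river: ρ → (-8,10,11)
river: ρ → (11,12,-7)
river: ρ → (-7,16,7)
ρ-cycle length = 18 (tail of 1 descent step not counted)

18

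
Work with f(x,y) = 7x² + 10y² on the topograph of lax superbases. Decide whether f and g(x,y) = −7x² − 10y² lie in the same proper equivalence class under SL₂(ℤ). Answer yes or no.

D₁ = -280, D₂ = -280
f: reduced (well bottom): (7,0,10) with a≤c, −a<b≤a
g is negative-definite; reduce −g:
−g: reduced (well bottom): (7,0,10) with a≤c, −a<b≤a
flip sign back: reduced form of g is (-7,0,-10)
reduced forms (7, 0, 10) vs (-7, 0, -10) ⇒ inequivalent

no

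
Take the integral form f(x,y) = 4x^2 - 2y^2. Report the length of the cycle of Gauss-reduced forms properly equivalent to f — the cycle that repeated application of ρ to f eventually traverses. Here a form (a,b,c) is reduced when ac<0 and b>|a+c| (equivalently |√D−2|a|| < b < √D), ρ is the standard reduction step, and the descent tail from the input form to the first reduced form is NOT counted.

D = 32, ⌊√D⌋ = 5
descent: ρ → (-2,4,2)  [lands on river]
river: ρ → (2,4,-2)
ρ-cycle length = 2 (tail of 1 descent step not counted)

2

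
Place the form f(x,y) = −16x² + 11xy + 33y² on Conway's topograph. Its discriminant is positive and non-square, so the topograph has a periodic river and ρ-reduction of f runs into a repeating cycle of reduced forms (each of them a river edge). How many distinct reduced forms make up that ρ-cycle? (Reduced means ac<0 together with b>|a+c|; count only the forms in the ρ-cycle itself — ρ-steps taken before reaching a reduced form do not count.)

D = 2233, ⌊√D⌋ = 47
descent: ρ → (33,-11,-16)
descent: ρ → (-16,43,6)  [lands on river]
river: ρ → (6,41,-23)
river: ρ → (-23,5,24)
river: ρ → (24,43,-4)
river: ρ → (-4,45,13)
river: ρ → (13,33,-22)
river: ρ → (-22,11,24)
river: ρ → (24,37,-9)
river: ρ → (-9,35,28)
river: ρ → (28,21,-16)
ρ-cycle length = 10 (tail of 2 descent steps not counted)

10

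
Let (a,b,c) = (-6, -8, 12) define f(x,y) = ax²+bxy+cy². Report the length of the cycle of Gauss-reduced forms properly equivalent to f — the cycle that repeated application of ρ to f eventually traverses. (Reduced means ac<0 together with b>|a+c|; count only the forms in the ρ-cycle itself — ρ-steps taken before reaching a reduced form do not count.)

D = 352, ⌊√D⌋ = 18
descent: ρ → (12,8,-6)  [lands on river]
river: ρ → (-6,16,4)
river: ρ → (4,16,-6)
river: ρ → (-6,8,12)
river: ρ → (12,16,-2)
river: ρ → (-2,16,12)
ρ-cycle length = 6 (tail of 1 descent step not counted)

6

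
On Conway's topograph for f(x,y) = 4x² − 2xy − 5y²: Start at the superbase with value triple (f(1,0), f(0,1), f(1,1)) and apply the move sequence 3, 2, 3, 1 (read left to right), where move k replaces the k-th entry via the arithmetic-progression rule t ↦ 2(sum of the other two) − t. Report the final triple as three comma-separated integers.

start (4,-5,-3) = (f(1,0),f(0,1),f(1,1))
replace slot 3: 2·(4+(-5)) − (-3) = 1 → (4,-5,1)
replace slot 2: 2·(4+1) − (-5) = 15 → (4,15,1)
replace slot 3: 2·(4+15) − 1 = 37 → (4,15,37)
replace slot 1: 2·(15+37) − 4 = 100 → (100,15,37)

100,15,37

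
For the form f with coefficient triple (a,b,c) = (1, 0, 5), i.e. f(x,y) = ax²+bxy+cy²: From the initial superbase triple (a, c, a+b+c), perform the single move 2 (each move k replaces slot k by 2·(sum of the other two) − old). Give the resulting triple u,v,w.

start (1,5,6) = (f(1,0),f(0,1),f(1,1))
replace slot 2: 2·(1+6) − 5 = 9 → (1,9,6)

1,9,6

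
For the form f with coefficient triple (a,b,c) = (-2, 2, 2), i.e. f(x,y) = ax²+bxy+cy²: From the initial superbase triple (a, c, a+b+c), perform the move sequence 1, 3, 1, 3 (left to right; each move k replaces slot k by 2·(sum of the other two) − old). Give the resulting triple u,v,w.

start (-2,2,2) = (f(1,0),f(0,1),f(1,1))
replace slot 1: 2·(2+2) − (-2) = 10 → (10,2,2)
replace slot 3: 2·(10+2) − 2 = 22 → (10,2,22)
replace slot 1: 2·(2+22) − 10 = 38 → (38,2,22)
replace slot 3: 2·(38+2) − 22 = 58 → (38,2,58)

38,2,58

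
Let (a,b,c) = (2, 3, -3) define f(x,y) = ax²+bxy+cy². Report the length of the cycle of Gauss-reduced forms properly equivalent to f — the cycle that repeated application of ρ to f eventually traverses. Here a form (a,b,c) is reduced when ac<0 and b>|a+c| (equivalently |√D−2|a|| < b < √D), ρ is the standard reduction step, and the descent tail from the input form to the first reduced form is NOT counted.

D = 33, ⌊√D⌋ = 5
river: ρ → (-3,3,2)
river: ρ → (2,5,-1)
river: ρ → (-1,5,2)
river: ρ → (2,3,-3)
ρ-cycle length = 4 (tail of 0 descent steps not counted)

4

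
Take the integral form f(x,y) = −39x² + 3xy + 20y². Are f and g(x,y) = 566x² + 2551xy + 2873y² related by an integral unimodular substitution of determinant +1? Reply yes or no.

D₁ = 3129, D₂ = 3129
river cycle of f (length 6): (20, 37, -22), (-22, 51, 6), (6, 45, -46), (-46, 47, 5), (5, 53, -16), (-16, 43, 20)
river cycle of g (length 6): (-22, 51, 6), (6, 45, -46), (-46, 47, 5), (5, 53, -16), (-16, 43, 20), (20, 37, -22)
cycles coincide ⇒ equivalent

yes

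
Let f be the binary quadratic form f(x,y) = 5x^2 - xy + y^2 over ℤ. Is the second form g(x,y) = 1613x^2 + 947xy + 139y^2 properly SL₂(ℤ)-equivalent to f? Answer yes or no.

D₁ = -19, D₂ = -19
f: flip: (5,-1,1)→(1,1,5)
f: reduced (well bottom): (1,1,5) with a≤c, −a<b≤a
g: flip: (1613,947,139)→(139,-947,1613)
g: translate: b→-113 (≡-947 mod 278), so (139,-947,1613)→(139,-113,23)
g: flip: (139,-113,23)→(23,113,139)
g: translate: b→21 (≡113 mod 46), so (23,113,139)→(23,21,5)
g: flip: (23,21,5)→(5,-21,23)
g: translate: b→-1 (≡-21 mod 10), so (5,-21,23)→(5,-1,1)
g: flip: (5,-1,1)→(1,1,5)
g: reduced (well bottom): (1,1,5) with a≤c, −a<b≤a
reduced forms (1, 1, 5) vs (1, 1, 5) ⇒ equivalent

yes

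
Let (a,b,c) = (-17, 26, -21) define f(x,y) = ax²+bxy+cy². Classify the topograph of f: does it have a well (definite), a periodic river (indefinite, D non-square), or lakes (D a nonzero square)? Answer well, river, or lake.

D = b²−4ac = 26² − 4·(-17)·(-21) = -752
D < 0 ⇒ definite ⇒ every region one sign ⇒ single well

well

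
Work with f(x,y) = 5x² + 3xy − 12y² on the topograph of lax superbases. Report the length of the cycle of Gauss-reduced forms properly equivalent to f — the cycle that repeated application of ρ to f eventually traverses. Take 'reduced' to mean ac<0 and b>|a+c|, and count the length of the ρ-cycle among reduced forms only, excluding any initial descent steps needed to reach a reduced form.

D = 249, ⌊√D⌋ = 15
descent: ρ → (-12,-3,5)
descent: ρ → (5,13,-4)  [lands on river]
river: ρ → (-4,11,8)
river: ρ → (8,5,-7)
river: ρ → (-7,9,6)
river: ρ → (6,15,-1)
river: ρ → (-1,15,6)
river: ρ → (6,9,-7)
river: ρ → (-7,5,8)
river: ρ → (8,11,-4)
river: ρ → (-4,13,5)
river: ρ → (5,7,-10)
river: ρ → (-10,13,2)
river: ρ → (2,15,-3)
river: ρ → (-3,15,2)
river: ρ → (2,13,-10)
river: ρ → (-10,7,5)
ρ-cycle length = 16 (tail of 2 descent steps not counted)

16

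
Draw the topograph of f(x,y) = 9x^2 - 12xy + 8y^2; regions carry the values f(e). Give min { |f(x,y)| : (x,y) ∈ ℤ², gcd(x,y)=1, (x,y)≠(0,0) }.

translate: b→6 (≡-12 mod 18), so (9,-12,8)→(9,6,5)
flip: (9,6,5)→(5,-6,9)
translate: b→4 (≡-6 mod 10), so (5,-6,9)→(5,4,8)
reduced (well bottom): (5,4,8) with a≤c, −a<b≤a
well minimum = a = 5

5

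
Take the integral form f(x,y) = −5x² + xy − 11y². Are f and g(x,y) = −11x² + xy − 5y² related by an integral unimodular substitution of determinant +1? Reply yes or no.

D₁ = -219, D₂ = -219
f is negative-definite; reduce −f:
−f: reduced (well bottom): (5,-1,11) with a≤c, −a<b≤a
flip sign back: reduced form of f is (-5,1,-11)
g is negative-definite; reduce −g:
−g: flip: (11,-1,5)→(5,1,11)
−g: reduced (well bottom): (5,1,11) with a≤c, −a<b≤a
flip sign back: reduced form of g is (-5,-1,-11)
reduced forms (-5, 1, -11) vs (-5, -1, -11) ⇒ inequivalent

no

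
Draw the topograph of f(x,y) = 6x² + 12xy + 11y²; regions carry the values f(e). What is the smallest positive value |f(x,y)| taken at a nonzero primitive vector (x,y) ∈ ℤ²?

translate: b→0 (≡12 mod 12), so (6,12,11)→(6,0,5)
flip: (6,0,5)→(5,0,6)
reduced (well bottom): (5,0,6) with a≤c, −a<b≤a
well minimum = a = 5

5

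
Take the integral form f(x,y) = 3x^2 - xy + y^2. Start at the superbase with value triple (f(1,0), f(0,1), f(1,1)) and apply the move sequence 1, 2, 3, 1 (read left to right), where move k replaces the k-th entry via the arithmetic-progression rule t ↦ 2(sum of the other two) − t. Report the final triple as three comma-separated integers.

start (3,1,3) = (f(1,0),f(0,1),f(1,1))
replace slot 1: 2·(1+3) − 3 = 5 → (5,1,3)
replace slot 2: 2·(5+3) − 1 = 15 → (5,15,3)
replace slot 3: 2·(5+15) − 3 = 37 → (5,15,37)
replace slot 1: 2·(15+37) − 5 = 99 → (99,15,37)

99,15,37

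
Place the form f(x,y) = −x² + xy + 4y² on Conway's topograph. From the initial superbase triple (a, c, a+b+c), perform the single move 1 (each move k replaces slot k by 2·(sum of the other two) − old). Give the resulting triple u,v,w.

start (-1,4,4) = (f(1,0),f(0,1),f(1,1))
replace slot 1: 2·(4+4) − (-1) = 17 → (17,4,4)

17,4,4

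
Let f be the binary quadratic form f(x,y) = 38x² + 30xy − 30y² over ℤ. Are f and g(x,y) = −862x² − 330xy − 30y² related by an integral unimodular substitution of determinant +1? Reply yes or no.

D₁ = 5460, D₂ = 5460
river cycle of f (length 6): (-30, 30, 38), (38, 46, -22), (-22, 42, 42), (42, 42, -22), (-22, 46, 38), (38, 30, -30)
river cycle of g (length 6): (-30, 30, 38), (38, 46, -22), (-22, 42, 42), (42, 42, -22), (-22, 46, 38), (38, 30, -30)
cycles coincide ⇒ equivalent

yes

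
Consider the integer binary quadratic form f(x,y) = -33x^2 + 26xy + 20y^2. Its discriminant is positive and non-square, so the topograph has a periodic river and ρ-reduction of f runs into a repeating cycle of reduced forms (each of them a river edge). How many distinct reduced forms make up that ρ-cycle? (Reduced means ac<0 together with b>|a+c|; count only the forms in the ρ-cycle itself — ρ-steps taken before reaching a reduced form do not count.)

D = 3316, ⌊√D⌋ = 57
river: ρ → (20,54,-5)
river: ρ → (-5,56,9)
river: ρ → (9,52,-17)
river: ρ → (-17,50,12)
river: ρ → (12,46,-25)
river: ρ → (-25,54,4)
river: ρ → (4,50,-51)
river: ρ → (-51,52,3)
river: ρ → (3,56,-15)
river: ρ → (-15,34,36)
river: ρ → (36,38,-13)
river: ρ → (-13,40,33)
river: ρ → (33,26,-20)
river: ρ → (-20,54,5)
river: ρ → (5,56,-9)
river: ρ → (-9,52,17)
river: ρ → (17,50,-12)
river: ρ → (-12,46,25)
river: ρ → (25,54,-4)
river: ρ → (-4,50,51)
river: ρ → (51,52,-3)
river: ρ → (-3,56,15)
river: ρ → (15,34,-36)
river: ρ → (-36,38,13)
river: ρ → (13,40,-33)
river: ρ → (-33,26,20)
ρ-cycle length = 26 (tail of 0 descent steps not counted)

26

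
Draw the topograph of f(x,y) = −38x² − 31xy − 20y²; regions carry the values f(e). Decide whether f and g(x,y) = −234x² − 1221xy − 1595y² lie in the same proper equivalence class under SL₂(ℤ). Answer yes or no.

D₁ = -2079, D₂ = -2079
f is negative-definite; reduce −f:
−f: flip: (38,31,20)→(20,-31,38)
−f: translate: b→9 (≡-31 mod 40), so (20,-31,38)→(20,9,27)
−f: reduced (well bottom): (20,9,27) with a≤c, −a<b≤a
flip sign back: reduced form of f is (-20,-9,-27)
g is negative-definite; reduce −g:
−g: translate: b→-183 (≡1221 mod 468), so (234,1221,1595)→(234,-183,38)
−g: flip: (234,-183,38)→(38,183,234)
−g: translate: b→31 (≡183 mod 76), so (38,183,234)→(38,31,20)
−g: flip: (38,31,20)→(20,-31,38)
−g: translate: b→9 (≡-31 mod 40), so (20,-31,38)→(20,9,27)
−g: reduced (well bottom): (20,9,27) with a≤c, −a<b≤a
flip sign back: reduced form of g is (-20,-9,-27)
reduced forms (-20, -9, -27) vs (-20, -9, -27) ⇒ equivalent

yes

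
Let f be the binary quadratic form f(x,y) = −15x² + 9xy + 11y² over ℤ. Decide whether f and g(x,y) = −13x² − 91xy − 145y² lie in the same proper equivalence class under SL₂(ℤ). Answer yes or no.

D₁ = 741, D₂ = 741
river cycle of f (length 8): (11, 13, -13), (-13, 13, 11), (11, 9, -15), (-15, 21, 5), (5, 19, -19), (-19, 19, 5), (5, 21, -15), (-15, 9, 11)
river cycle of g (length 8): (-13, 13, 11), (11, 9, -15), (-15, 21, 5), (5, 19, -19), (-19, 19, 5), (5, 21, -15), (-15, 9, 11), (11, 13, -13)
cycles coincide ⇒ equivalent

yes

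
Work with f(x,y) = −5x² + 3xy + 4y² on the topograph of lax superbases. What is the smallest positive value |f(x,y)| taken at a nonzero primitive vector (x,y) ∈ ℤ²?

river: ρ → (4,5,-4)
river: ρ → (-4,3,5)
river: ρ → (5,7,-2)
river: ρ → (-2,9,1)
river: ρ → (1,9,-2)
river: ρ → (-2,7,5)
river: ρ → (5,3,-4)
river: ρ → (-4,5,4)
river: ρ → (4,3,-5)
river: ρ → (-5,7,2)
river: ρ → (2,9,-1)
river: ρ → (-1,9,2)
river: ρ → (2,7,-5)
river: ρ → (-5,3,4)
closes: descent 0, river 14
min |a| on river = 1

1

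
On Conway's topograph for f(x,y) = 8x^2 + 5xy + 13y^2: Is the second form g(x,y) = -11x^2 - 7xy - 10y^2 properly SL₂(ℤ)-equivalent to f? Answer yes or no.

D₁ = -391, D₂ = -391
f: reduced (well bottom): (8,5,13) with a≤c, −a<b≤a
g is negative-definite; reduce −g:
−g: flip: (11,7,10)→(10,-7,11)
−g: reduced (well bottom): (10,-7,11) with a≤c, −a<b≤a
flip sign back: reduced form of g is (-10,7,-11)
reduced forms (8, 5, 13) vs (-10, 7, -11) ⇒ inequivalent

no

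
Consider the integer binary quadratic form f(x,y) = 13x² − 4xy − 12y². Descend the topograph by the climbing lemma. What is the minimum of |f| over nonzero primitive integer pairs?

descent: ρ → (-12,4,13)  [lands on river]
river: ρ → (13,22,-3)
river: ρ → (-3,20,20)
river: ρ → (20,20,-3)
river: ρ → (-3,22,13)
river: ρ → (13,4,-12)
river: ρ → (-12,20,5)
river: ρ → (5,20,-12)
closes: descent 1, river 8
min |a| on river = 3

3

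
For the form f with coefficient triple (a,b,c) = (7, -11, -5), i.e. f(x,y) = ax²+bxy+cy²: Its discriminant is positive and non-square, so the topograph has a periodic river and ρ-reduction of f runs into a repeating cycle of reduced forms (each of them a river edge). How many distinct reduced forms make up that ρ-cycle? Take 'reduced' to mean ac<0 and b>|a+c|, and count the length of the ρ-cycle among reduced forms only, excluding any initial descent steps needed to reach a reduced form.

D = 261, ⌊√D⌋ = 16
descent: ρ → (-5,11,7)  [lands on river]
river: ρ → (7,3,-9)
river: ρ → (-9,15,1)
river: ρ → (1,15,-9)
river: ρ → (-9,3,7)
river: ρ → (7,11,-5)
river: ρ → (-5,9,9)
river: ρ → (9,9,-5)
ρ-cycle length = 8 (tail of 1 descent step not counted)

8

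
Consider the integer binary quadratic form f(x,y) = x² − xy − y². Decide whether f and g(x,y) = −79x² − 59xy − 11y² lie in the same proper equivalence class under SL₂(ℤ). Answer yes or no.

D₁ = 5, D₂ = 5
river cycle of f (length 2): (-1, 1, 1), (1, 1, -1)
river cycle of g (length 2): (-1, 1, 1), (1, 1, -1)
cycles coincide ⇒ equivalent

yes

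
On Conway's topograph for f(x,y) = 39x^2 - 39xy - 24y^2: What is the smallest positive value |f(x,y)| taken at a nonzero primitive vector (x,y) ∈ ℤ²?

descent: ρ → (-24,39,39)  [lands on river]
river: ρ → (39,39,-24)
river: ρ → (-24,57,21)
river: ρ → (21,69,-6)
river: ρ → (-6,63,54)
river: ρ → (54,45,-15)
river: ρ → (-15,45,54)
river: ρ → (54,63,-6)
river: ρ → (-6,69,21)
river: ρ → (21,57,-24)
closes: descent 1, river 10
min |a| on river = 6

6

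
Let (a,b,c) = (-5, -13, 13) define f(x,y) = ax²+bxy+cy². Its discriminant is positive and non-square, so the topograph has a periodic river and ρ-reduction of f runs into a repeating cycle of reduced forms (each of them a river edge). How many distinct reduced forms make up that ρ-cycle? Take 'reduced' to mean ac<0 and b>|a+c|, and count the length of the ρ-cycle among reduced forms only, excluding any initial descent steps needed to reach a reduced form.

D = 429, ⌊√D⌋ = 20
descent: ρ → (13,13,-5)  [lands on river]
river: ρ → (-5,17,7)
river: ρ → (7,11,-11)
river: ρ → (-11,11,7)
river: ρ → (7,17,-5)
river: ρ → (-5,13,13)
ρ-cycle length = 6 (tail of 1 descent step not counted)

6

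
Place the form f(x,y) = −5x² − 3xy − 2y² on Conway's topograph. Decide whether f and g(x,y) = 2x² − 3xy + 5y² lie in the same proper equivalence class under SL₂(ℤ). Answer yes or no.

D₁ = -31, D₂ = -31
f is negative-definite; reduce −f:
−f: flip: (5,3,2)→(2,-3,5)
−f: translate: b→1 (≡-3 mod 4), so (2,-3,5)→(2,1,4)
−f: reduced (well bottom): (2,1,4) with a≤c, −a<b≤a
flip sign back: reduced form of f is (-2,-1,-4)
g: translate: b→1 (≡-3 mod 4), so (2,-3,5)→(2,1,4)
g: reduced (well bottom): (2,1,4) with a≤c, −a<b≤a
reduced forms (-2, -1, -4) vs (2, 1, 4) ⇒ inequivalent

no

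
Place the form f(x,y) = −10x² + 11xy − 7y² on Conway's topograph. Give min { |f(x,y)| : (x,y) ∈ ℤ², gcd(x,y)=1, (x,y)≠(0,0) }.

translate: b→9 (≡-11 mod 20), so (10,-11,7)→(10,9,6)
flip: (10,9,6)→(6,-9,10)
translate: b→3 (≡-9 mod 12), so (6,-9,10)→(6,3,7)
reduced (well bottom): (6,3,7) with a≤c, −a<b≤a
well minimum |f| = |-6| = 6 (negative-definite)

6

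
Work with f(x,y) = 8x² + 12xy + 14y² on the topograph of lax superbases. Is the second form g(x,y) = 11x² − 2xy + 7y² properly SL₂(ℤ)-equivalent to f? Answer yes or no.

D₁ = -304, D₂ = -304
f: translate: b→-4 (≡12 mod 16), so (8,12,14)→(8,-4,10)
f: reduced (well bottom): (8,-4,10) with a≤c, −a<b≤a
g: flip: (11,-2,7)→(7,2,11)
g: reduced (well bottom): (7,2,11) with a≤c, −a<b≤a
reduced forms (8, -4, 10) vs (7, 2, 11) ⇒ inequivalent

no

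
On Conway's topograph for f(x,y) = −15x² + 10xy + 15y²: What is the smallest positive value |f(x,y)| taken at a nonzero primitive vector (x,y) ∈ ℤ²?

river: ρ → (15,20,-10)
river: ρ → (-10,20,15)
river: ρ → (15,10,-15)
river: ρ → (-15,20,10)
river: ρ → (10,20,-15)
river: ρ → (-15,10,15)
closes: descent 0, river 6
min |a| on river = 10

10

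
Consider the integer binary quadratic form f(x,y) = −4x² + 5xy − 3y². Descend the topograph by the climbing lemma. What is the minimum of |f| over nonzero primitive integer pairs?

translate: b→3 (≡-5 mod 8), so (4,-5,3)→(4,3,2)
flip: (4,3,2)→(2,-3,4)
translate: b→1 (≡-3 mod 4), so (2,-3,4)→(2,1,3)
reduced (well bottom): (2,1,3) with a≤c, −a<b≤a
well minimum |f| = |-2| = 2 (negative-definite)

2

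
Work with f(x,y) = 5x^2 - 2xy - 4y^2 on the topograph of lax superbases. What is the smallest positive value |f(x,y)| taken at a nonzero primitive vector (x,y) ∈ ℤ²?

descent: ρ → (-4,2,5)  [lands on river]
river: ρ → (5,8,-1)
river: ρ → (-1,8,5)
river: ρ → (5,2,-4)
river: ρ → (-4,6,3)
river: ρ → (3,6,-4)
closes: descent 1, river 6
min |a| on river = 1

1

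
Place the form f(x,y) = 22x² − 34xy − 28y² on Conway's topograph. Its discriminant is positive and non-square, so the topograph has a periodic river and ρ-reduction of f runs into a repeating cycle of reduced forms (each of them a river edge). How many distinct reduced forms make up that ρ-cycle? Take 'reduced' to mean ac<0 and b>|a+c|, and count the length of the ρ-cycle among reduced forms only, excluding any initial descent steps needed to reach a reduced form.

D = 3620, ⌊√D⌋ = 60
descent: ρ → (-28,34,22)  [lands on river]
river: ρ → (22,54,-8)
river: ρ → (-8,58,8)
river: ρ → (8,54,-22)
river: ρ → (-22,34,28)
river: ρ → (28,22,-28)
ρ-cycle length = 6 (tail of 1 descent step not counted)

6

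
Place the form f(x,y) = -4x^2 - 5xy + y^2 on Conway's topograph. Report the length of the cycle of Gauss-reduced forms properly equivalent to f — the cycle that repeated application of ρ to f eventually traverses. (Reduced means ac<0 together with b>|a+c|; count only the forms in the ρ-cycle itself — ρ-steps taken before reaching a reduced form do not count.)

D = 41, ⌊√D⌋ = 6
descent: ρ → (1,5,-4)  [lands on river]
river: ρ → (-4,3,2)
river: ρ → (2,5,-2)
river: ρ → (-2,3,4)
river: ρ → (4,5,-1)
river: ρ → (-1,5,4)
river: ρ → (4,3,-2)
river: ρ → (-2,5,2)
river: ρ → (2,3,-4)
river: ρ → (-4,5,1)
ρ-cycle length = 10 (tail of 1 descent step not counted)

10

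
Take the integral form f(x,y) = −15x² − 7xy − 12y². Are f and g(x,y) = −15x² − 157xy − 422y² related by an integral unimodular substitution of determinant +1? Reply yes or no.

D₁ = -671, D₂ = -671
f is negative-definite; reduce −f:
−f: flip: (15,7,12)→(12,-7,15)
−f: reduced (well bottom): (12,-7,15) with a≤c, −a<b≤a
flip sign back: reduced form of f is (-12,7,-15)
g is negative-definite; reduce −g:
−g: translate: b→7 (≡157 mod 30), so (15,157,422)→(15,7,12)
−g: flip: (15,7,12)→(12,-7,15)
−g: reduced (well bottom): (12,-7,15) with a≤c, −a<b≤a
flip sign back: reduced form of g is (-12,7,-15)
reduced forms (-12, 7, -15) vs (-12, 7, -15) ⇒ equivalent

yes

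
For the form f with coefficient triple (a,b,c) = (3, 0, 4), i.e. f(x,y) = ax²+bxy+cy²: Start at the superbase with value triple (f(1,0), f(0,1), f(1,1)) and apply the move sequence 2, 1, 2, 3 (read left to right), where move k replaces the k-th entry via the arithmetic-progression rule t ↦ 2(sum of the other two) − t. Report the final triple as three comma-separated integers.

start (3,4,7) = (f(1,0),f(0,1),f(1,1))
replace slot 2: 2·(3+7) − 4 = 16 → (3,16,7)
replace slot 1: 2·(16+7) − 3 = 43 → (43,16,7)
replace slot 2: 2·(43+7) − 16 = 84 → (43,84,7)
replace slot 3: 2·(43+84) − 7 = 247 → (43,84,247)

43,84,247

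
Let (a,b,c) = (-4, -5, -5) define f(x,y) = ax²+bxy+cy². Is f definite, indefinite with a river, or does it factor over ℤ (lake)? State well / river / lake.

D = b²−4ac = (-5)² − 4·(-4)·(-5) = -55
D < 0 ⇒ definite ⇒ every region one sign ⇒ single well

well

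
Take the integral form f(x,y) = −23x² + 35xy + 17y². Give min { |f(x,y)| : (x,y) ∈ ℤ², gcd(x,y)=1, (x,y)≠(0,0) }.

river: ρ → (17,33,-25)
river: ρ → (-25,17,25)
river: ρ → (25,33,-17)
river: ρ → (-17,35,23)
river: ρ → (23,11,-29)
river: ρ → (-29,47,5)
river: ρ → (5,43,-47)
river: ρ → (-47,51,1)
river: ρ → (1,51,-47)
river: ρ → (-47,43,5)
river: ρ → (5,47,-29)
river: ρ → (-29,11,23)
river: ρ → (23,35,-17)
river: ρ → (-17,33,25)
river: ρ → (25,17,-25)
river: ρ → (-25,33,17)
river: ρ → (17,35,-23)
river: ρ → (-23,11,29)
river: ρ → (29,47,-5)
river: ρ → (-5,43,47)
river: ρ → (47,51,-1)
river: ρ → (-1,51,47)
river: ρ → (47,43,-5)
river: ρ → (-5,47,29)
river: ρ → (29,11,-23)
river: ρ → (-23,35,17)
closes: descent 0, river 26
min |a| on river = 1

1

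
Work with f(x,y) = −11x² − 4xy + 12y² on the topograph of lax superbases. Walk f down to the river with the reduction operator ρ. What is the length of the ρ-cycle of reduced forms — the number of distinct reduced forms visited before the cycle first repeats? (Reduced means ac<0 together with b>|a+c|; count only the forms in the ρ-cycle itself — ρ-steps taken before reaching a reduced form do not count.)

D = 544, ⌊√D⌋ = 23
descent: ρ → (12,4,-11)  [lands on river]
river: ρ → (-11,18,5)
river: ρ → (5,22,-3)
river: ρ → (-3,20,12)
ρ-cycle length = 4 (tail of 1 descent step not counted)

4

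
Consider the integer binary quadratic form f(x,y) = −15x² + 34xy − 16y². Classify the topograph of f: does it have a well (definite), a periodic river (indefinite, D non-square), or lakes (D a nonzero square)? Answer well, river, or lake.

D = b²−4ac = 34² − 4·(-15)·(-16) = 196
D = 14² is a perfect square ⇒ form factors over ℤ ⇒ lakes

lake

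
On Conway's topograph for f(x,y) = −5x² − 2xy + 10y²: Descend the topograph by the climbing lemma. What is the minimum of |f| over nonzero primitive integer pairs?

descent: ρ → (10,2,-5)
descent: ρ → (-5,8,7)  [lands on river]
river: ρ → (7,6,-6)
river: ρ → (-6,6,7)
river: ρ → (7,8,-5)
river: ρ → (-5,12,3)
river: ρ → (3,12,-5)
closes: descent 2, river 6
min |a| on river = 3

3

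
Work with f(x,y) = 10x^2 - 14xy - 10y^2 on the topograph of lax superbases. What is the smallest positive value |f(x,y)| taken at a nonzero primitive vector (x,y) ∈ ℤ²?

descent: ρ → (-10,14,10)  [lands on river]
river: ρ → (10,6,-14)
river: ρ → (-14,22,2)
river: ρ → (2,22,-14)
river: ρ → (-14,6,10)
river: ρ → (10,14,-10)
river: ρ → (-10,6,14)
river: ρ → (14,22,-2)
river: ρ → (-2,22,14)
river: ρ → (14,6,-10)
closes: descent 1, river 10
min |a| on river = 2

2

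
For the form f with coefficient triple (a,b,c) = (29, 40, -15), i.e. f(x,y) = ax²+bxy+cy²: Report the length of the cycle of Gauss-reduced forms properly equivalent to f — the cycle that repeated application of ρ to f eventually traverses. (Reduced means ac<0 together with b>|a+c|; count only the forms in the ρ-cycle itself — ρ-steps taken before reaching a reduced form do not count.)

D = 3340, ⌊√D⌋ = 57
river: ρ → (-15,50,14)
river: ρ → (14,34,-39)
river: ρ → (-39,44,9)
river: ρ → (9,46,-34)
river: ρ → (-34,22,21)
river: ρ → (21,20,-35)
river: ρ → (-35,50,6)
river: ρ → (6,46,-51)
river: ρ → (-51,56,1)
river: ρ → (1,56,-51)
river: ρ → (-51,46,6)
river: ρ → (6,50,-35)
river: ρ → (-35,20,21)
river: ρ → (21,22,-34)
river: ρ → (-34,46,9)
river: ρ → (9,44,-39)
river: ρ → (-39,34,14)
river: ρ → (14,50,-15)
river: ρ → (-15,40,29)
river: ρ → (29,18,-26)
river: ρ → (-26,34,21)
river: ρ → (21,50,-10)
river: ρ → (-10,50,21)
river: ρ → (21,34,-26)
river: ρ → (-26,18,29)
river: ρ → (29,40,-15)
ρ-cycle length = 26 (tail of 0 descent steps not counted)

26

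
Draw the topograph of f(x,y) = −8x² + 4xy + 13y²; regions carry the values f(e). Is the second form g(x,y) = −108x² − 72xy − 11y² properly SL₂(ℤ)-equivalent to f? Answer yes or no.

D₁ = 432, D₂ = 432
river cycle of f (length 8): (-8, 20, 1), (1, 20, -8), (-8, 12, 9), (9, 6, -11), (-11, 16, 4), (4, 16, -11), (-11, 6, 9), (9, 12, -8)
river cycle of g (length 8): (-11, 6, 9), (9, 12, -8), (-8, 20, 1), (1, 20, -8), (-8, 12, 9), (9, 6, -11), (-11, 16, 4), (4, 16, -11)
cycles coincide ⇒ equivalent

yes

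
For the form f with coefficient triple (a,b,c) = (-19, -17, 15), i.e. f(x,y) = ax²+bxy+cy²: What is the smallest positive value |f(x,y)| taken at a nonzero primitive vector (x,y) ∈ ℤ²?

descent: ρ → (15,17,-19)  [lands on river]
river: ρ → (-19,21,13)
river: ρ → (13,31,-9)
river: ρ → (-9,23,25)
river: ρ → (25,27,-7)
river: ρ → (-7,29,21)
river: ρ → (21,13,-15)
river: ρ → (-15,17,19)
river: ρ → (19,21,-13)
river: ρ → (-13,31,9)
river: ρ → (9,23,-25)
river: ρ → (-25,27,7)
river: ρ → (7,29,-21)
river: ρ → (-21,13,15)
closes: descent 1, river 14
min |a| on river = 7

7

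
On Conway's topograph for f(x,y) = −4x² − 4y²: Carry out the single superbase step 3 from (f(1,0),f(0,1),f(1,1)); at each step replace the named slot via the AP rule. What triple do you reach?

start (-4,-4,-8) = (f(1,0),f(0,1),f(1,1))
replace slot 3: 2·((-4)+(-4)) − (-8) = -8 → (-4,-4,-8)

-4,-4,-8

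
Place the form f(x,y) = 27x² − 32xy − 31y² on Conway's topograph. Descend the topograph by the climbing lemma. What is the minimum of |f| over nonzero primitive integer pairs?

descent: ρ → (-31,32,27)  [lands on river]
river: ρ → (27,22,-36)
river: ρ → (-36,50,13)
river: ρ → (13,54,-28)
river: ρ → (-28,58,9)
river: ρ → (9,50,-52)
river: ρ → (-52,54,7)
river: ρ → (7,58,-36)
river: ρ → (-36,14,29)
river: ρ → (29,44,-21)
river: ρ → (-21,40,33)
river: ρ → (33,26,-28)
river: ρ → (-28,30,31)
river: ρ → (31,32,-27)
river: ρ → (-27,22,36)
river: ρ → (36,50,-13)
river: ρ → (-13,54,28)
river: ρ → (28,58,-9)
river: ρ → (-9,50,52)
river: ρ → (52,54,-7)
river: ρ → (-7,58,36)
river: ρ → (36,14,-29)
river: ρ → (-29,44,21)
river: ρ → (21,40,-33)
river: ρ → (-33,26,28)
river: ρ → (28,30,-31)
closes: descent 1, river 26
min |a| on river = 7

7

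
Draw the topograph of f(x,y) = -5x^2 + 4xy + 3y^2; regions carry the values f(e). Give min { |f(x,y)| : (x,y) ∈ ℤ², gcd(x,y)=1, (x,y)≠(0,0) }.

river: ρ → (3,8,-1)
river: ρ → (-1,8,3)
river: ρ → (3,4,-5)
river: ρ → (-5,6,2)
river: ρ → (2,6,-5)
river: ρ → (-5,4,3)
closes: descent 0, river 6
min |a| on river = 1

1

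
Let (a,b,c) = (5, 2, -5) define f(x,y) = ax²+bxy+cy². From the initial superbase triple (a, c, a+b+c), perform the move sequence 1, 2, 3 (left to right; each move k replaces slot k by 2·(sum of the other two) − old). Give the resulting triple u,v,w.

start (5,-5,2) = (f(1,0),f(0,1),f(1,1))
replace slot 1: 2·((-5)+2) − 5 = -11 → (-11,-5,2)
replace slot 2: 2·((-11)+2) − (-5) = -13 → (-11,-13,2)
replace slot 3: 2·((-11)+(-13)) − 2 = -50 → (-11,-13,-50)

-11,-13,-50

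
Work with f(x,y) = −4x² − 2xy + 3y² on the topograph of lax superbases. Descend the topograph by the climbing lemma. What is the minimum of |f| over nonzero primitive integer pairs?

descent: ρ → (3,2,-4)  [lands on river]
river: ρ → (-4,6,1)
river: ρ → (1,6,-4)
river: ρ → (-4,2,3)
river: ρ → (3,4,-3)
river: ρ → (-3,2,4)
river: ρ → (4,6,-1)
river: ρ → (-1,6,4)
river: ρ → (4,2,-3)
river: ρ → (-3,4,3)
closes: descent 1, river 10
min |a| on river = 1

1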